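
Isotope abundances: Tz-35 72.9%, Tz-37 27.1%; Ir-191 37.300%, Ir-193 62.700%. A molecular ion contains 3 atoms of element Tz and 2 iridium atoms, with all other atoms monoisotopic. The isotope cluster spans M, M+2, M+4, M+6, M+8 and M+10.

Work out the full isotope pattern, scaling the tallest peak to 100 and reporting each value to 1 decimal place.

14.3 : 64.1 : 100.0 : 65.8 : 19.2 : 2.1

Element Tz pattern (n=3): 0.38742049 : 0.43206153 : 0.16061547 : 0.01990251
Iridium pattern (n=2): 0.139129 : 0.467742 : 0.393129
Convolve the two distributions (both contribute in 2-u steps):
  M: 0.38742049×0.139129 = 0.053901
  M+2: 0.38742049×0.467742 + 0.43206153×0.139129 = 0.241325
  M+4: 0.38742049×0.393129 + 0.43206153×0.467742 + 0.16061547×0.139129 = 0.376746
  M+6: 0.43206153×0.393129 + 0.16061547×0.467742 + 0.01990251×0.139129 = 0.247752
  M+8: 0.16061547×0.393129 + 0.01990251×0.467742 = 0.072452
  M+10: 0.01990251×0.393129 = 0.007824
Scale to base peak (0.376746) = 100: 14.3 : 64.1 : 100.0 : 65.8 : 19.2 : 2.1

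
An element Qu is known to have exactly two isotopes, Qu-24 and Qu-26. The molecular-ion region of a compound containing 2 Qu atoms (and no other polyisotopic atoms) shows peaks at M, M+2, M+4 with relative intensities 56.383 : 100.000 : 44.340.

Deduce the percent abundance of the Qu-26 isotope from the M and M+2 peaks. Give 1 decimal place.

47.0%

If p is the fraction of Qu that is Qu-24, then I(M+2)/I(M) = [C(2,1)·p^1·(1−p)] / p^2 = 2·(1−p)/p = 100.000/56.383 = 1.7736
(1−p)/p = 1.7736/2 = 0.8868  ⇒  p = 1/(1 + 0.8868) = 0.5300
Qu-24: 53.0%, Qu-26: 47.0%.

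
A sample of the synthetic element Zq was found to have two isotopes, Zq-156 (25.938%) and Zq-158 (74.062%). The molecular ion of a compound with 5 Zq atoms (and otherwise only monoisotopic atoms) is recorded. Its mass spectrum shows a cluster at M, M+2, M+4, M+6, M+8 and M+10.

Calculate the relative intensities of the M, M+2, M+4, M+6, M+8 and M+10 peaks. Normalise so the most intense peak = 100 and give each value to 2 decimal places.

0.30 : 4.30 : 24.53 : 70.04 : 100.00 : 57.11

The 5 Zq atoms are independent, so intensities follow the terms of (0.25938 + 0.74062)^5.
P(M) = 0.25938^5 = 0.001174
P(M+2) = 5 × 0.25938^4 × 0.74062^1 = 0.016761
P(M+4) = 10 × 0.25938^3 × 0.74062^2 = 0.095719
P(M+6) = 10 × 0.25938^2 × 0.74062^3 = 0.273312
P(M+8) = 5 × 0.25938^1 × 0.74062^4 = 0.390201
P(M+10) = 0.74062^5 = 0.222832
The M+8 peak is largest (0.390201); scaling to 100 gives 0.30 : 4.30 : 24.53 : 70.04 : 100.00 : 57.11.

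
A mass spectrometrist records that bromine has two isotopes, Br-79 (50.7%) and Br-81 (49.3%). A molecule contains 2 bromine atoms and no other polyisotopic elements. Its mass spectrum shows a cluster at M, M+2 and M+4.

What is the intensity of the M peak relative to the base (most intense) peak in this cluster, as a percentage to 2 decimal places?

51.42%

(0.507 + 0.493)^2 gives M 0.2570, M+2 0.4999, M+4 0.2430; the largest is M+2.
P(M+2) = C(2,1) × 0.507^1 × 0.493^1 = 2 × 0.5070 × 0.4930 = 0.499902 (base)
P(M) = C(2,0) × 0.507^2 × 0.493^0 = 1 × 0.257049 × 1.0000 = 0.257049
Relative intensity = 0.257049 / 0.499902 × 100 = 51.42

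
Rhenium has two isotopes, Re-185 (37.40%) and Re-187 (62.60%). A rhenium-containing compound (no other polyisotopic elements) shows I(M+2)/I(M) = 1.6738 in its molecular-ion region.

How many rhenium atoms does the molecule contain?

1

For n independent Re atoms, I(M+2)/I(M) = n · (abundance Re-187) / (abundance Re-185) = n · 0.6260/0.3740.
n = 1.6738 × 0.3740/0.6260 = 1.00 ≈ 1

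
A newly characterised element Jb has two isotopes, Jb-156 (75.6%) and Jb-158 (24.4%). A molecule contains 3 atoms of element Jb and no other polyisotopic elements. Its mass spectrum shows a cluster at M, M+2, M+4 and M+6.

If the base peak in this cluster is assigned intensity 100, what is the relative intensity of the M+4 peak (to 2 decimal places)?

Binomial terms of (0.756 + 0.244)^3: M 0.4321, M+2 0.4184, M+4 0.1350, M+6 0.0145 → M is the base peak.
P(M) = C(3,0) × 0.756^3 × 0.244^0 = 1 × 0.43208122 × 1.0000 = 0.432081 (base)
P(M+4) = C(3,2) × 0.756^1 × 0.244^2 = 3 × 0.7560 × 0.059536 = 0.135028
Relative intensity = 0.135028 / 0.432081 × 100 = 31.25

31.25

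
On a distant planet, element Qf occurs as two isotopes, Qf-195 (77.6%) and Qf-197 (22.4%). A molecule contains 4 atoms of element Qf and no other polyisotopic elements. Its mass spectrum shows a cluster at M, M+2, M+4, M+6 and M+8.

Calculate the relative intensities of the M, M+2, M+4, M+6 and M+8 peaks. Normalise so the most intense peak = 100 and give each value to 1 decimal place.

86.6 : 100.0 : 43.3 : 8.3 : 0.6

Each Qf atom is independently Qf-195 (p = 0.776) or Qf-197 (q = 0.224); the cluster is the binomial expansion (p + q)^4.
P(M) = 0.776^4 = 0.362616
P(M+2) = 4 × 0.776^3 × 0.224^1 = 0.418691
P(M+4) = 6 × 0.776^2 × 0.224^2 = 0.181289
P(M+6) = 4 × 0.776^1 × 0.224^3 = 0.034887
P(M+8) = 0.224^4 = 0.002518
The M+2 peak is largest (0.418691); scaling to 100 gives 86.6 : 100.0 : 43.3 : 8.3 : 0.6.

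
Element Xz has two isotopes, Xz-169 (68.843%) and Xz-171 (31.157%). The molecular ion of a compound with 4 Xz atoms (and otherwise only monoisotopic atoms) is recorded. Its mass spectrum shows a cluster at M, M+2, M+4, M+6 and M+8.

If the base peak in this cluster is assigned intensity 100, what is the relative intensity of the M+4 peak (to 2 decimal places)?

67.89

Binomial terms of (0.68843 + 0.31157)^4: M 0.2246, M+2 0.4066, M+4 0.2760, M+6 0.0833, M+8 0.0094 → M+2 is the base peak.
P(M+2) = C(4,1) × 0.68843^3 × 0.31157^1 = 4 × 0.32627167 × 0.31157 = 0.406626 (base)
P(M+4) = C(4,2) × 0.68843^2 × 0.31157^2 = 6 × 0.47393586 × 0.09707586 = 0.276046
Relative intensity = 0.276046 / 0.406626 × 100 = 67.89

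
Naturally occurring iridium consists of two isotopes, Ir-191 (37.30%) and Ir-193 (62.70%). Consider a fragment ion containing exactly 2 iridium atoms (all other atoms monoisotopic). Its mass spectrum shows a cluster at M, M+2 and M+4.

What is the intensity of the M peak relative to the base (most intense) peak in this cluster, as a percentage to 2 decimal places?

29.74%

(0.3730 + 0.6270)^2 gives M 0.1391, M+2 0.4677, M+4 0.3931; the largest is M+2.
P(M+2) = C(2,1) × 0.3730^1 × 0.6270^1 = 2 × 0.3730 × 0.6270 = 0.467742 (base)
P(M) = C(2,0) × 0.3730^2 × 0.6270^0 = 1 × 0.139129 × 1.0000 = 0.139129
Relative intensity = 0.139129 / 0.467742 × 100 = 29.74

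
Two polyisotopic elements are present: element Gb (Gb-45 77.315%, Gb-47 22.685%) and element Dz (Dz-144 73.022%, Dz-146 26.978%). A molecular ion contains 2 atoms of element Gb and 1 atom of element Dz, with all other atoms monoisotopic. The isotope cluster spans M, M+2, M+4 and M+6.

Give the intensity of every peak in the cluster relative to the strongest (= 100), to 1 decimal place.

100.0 : 95.6 : 30.3 : 3.2

Element Gb pattern (n=2): 0.59776092 : 0.35077815 : 0.05146092
Element Dz pattern (n=1): 0.73022 : 0.26978
Convolve the two distributions (both contribute in 2-u steps):
  M: 0.59776092×0.73022 = 0.436497
  M+2: 0.59776092×0.26978 + 0.35077815×0.73022 = 0.417409
  M+4: 0.35077815×0.26978 + 0.05146092×0.73022 = 0.132211
  M+6: 0.05146092×0.26978 = 0.013883
Scale to base peak (0.436497) = 100: 100.0 : 95.6 : 30.3 : 3.2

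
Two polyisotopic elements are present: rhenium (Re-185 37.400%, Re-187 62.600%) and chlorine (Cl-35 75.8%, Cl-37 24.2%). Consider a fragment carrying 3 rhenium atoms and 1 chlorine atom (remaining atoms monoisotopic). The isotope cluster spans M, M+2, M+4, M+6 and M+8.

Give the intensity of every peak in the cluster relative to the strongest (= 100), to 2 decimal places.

Rhenium pattern (n=3): 0.05231362 : 0.26268713 : 0.43968487 : 0.24531438
Chlorine pattern (n=1): 0.7580 : 0.2420
Convolve the two distributions (both contribute in 2-u steps):
  M: 0.05231362×0.7580 = 0.039654
  M+2: 0.05231362×0.2420 + 0.26268713×0.7580 = 0.211777
  M+4: 0.26268713×0.2420 + 0.43968487×0.7580 = 0.396851
  M+6: 0.43968487×0.2420 + 0.24531438×0.7580 = 0.292352
  M+8: 0.24531438×0.2420 = 0.059366
Scale to base peak (0.396851) = 100: 9.99 : 53.36 : 100.00 : 73.67 : 14.96

9.99 : 53.36 : 100.00 : 73.67 : 14.96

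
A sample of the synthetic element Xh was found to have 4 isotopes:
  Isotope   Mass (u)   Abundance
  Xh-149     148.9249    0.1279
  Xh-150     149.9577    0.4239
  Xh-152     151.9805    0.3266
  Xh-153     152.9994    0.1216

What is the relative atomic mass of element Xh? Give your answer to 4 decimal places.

150.8561 u

Average mass = Σ (abundance × isotope mass) = 0.1279 × 148.9249 + 0.4239 × 149.9577 + 0.3266 × 151.9805 + 0.1216 × 152.9994
= 19.04749 + 63.56707 + 49.63683 + 18.60473 = 150.85612 u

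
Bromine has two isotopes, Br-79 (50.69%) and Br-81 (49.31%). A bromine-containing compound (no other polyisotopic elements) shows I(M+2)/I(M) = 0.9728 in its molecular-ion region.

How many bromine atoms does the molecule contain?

1

The M+2/M ratio from n Br atoms is n · q/p = n · 0.4931/0.5069.
n = 0.9728 × 0.5069/0.4931 = 1.00 ≈ 1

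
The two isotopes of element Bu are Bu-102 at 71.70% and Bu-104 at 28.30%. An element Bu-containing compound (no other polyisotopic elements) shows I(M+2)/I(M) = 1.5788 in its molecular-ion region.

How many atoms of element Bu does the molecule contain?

For n independent Bu atoms, I(M+2)/I(M) = n · (abundance Bu-104) / (abundance Bu-102) = n · 0.2830/0.7170.
n = 1.5788 × 0.7170/0.2830 = 4.00 ≈ 4

4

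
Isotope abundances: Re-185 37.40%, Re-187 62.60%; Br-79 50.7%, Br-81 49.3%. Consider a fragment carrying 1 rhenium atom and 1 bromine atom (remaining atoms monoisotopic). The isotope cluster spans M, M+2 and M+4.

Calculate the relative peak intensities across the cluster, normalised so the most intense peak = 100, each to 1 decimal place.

Rhenium pattern (n=1): 0.3740 : 0.6260
Bromine pattern (n=1): 0.5070 : 0.4930
Convolve the two distributions (both contribute in 2-u steps):
  M: 0.3740×0.5070 = 0.189618
  M+2: 0.3740×0.4930 + 0.6260×0.5070 = 0.501764
  M+4: 0.6260×0.4930 = 0.308618
Scale to base peak (0.501764) = 100: 37.8 : 100.0 : 61.5

37.8 : 100.0 : 61.5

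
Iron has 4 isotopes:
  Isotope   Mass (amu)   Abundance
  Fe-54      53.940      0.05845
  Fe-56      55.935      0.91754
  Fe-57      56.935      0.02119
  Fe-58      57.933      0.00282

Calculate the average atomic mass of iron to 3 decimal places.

Average mass = Σ (abundance × isotope mass) = 0.05845 × 53.940 + 0.91754 × 55.935 + 0.02119 × 56.935 + 0.00282 × 57.933
= 3.1528 + 51.3226 + 1.2065 + 0.1634 = 55.8453 amu

55.845 amu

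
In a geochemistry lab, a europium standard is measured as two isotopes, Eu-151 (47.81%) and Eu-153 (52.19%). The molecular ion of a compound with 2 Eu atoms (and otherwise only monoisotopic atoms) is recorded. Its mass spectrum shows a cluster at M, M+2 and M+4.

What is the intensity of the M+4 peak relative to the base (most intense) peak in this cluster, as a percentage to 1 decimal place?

54.6%

(0.4781 + 0.5219)^2 gives M 0.2286, M+2 0.4990, M+4 0.2724; the largest is M+2.
P(M+2) = C(2,1) × 0.4781^1 × 0.5219^1 = 2 × 0.4781 × 0.5219 = 0.499041 (base)
P(M+4) = C(2,2) × 0.4781^0 × 0.5219^2 = 1 × 1.0000 × 0.27237961 = 0.272380
Relative intensity = 0.272380 / 0.499041 × 100 = 54.6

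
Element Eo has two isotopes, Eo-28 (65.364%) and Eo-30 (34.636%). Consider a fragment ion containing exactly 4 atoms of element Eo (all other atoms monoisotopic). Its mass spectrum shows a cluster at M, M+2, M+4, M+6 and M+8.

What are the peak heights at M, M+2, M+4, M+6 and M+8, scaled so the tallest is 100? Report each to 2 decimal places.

47.18 : 100.00 : 79.48 : 28.08 : 3.72

Expanding (0.65364 + 0.34636)^4:
P(M) = 0.65364^4 = 0.182539
P(M+2) = 4 × 0.65364^3 × 0.34636^1 = 0.386904
P(M+4) = 6 × 0.65364^2 × 0.34636^2 = 0.307527
P(M+6) = 4 × 0.65364^1 × 0.34636^3 = 0.108638
P(M+8) = 0.34636^4 = 0.014392
The M+2 peak is largest (0.386904); scaling to 100 gives 47.18 : 100.00 : 79.48 : 28.08 : 3.72.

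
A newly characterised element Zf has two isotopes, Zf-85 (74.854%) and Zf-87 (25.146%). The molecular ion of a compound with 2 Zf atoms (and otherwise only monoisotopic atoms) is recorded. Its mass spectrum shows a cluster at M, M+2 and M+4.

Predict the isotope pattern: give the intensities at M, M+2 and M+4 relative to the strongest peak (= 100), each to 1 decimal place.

100.0 : 67.2 : 11.3

The 2 Zf atoms are independent, so intensities follow the terms of (0.74854 + 0.25146)^2.
P(M) = 0.74854^2 = 0.560312
P(M+2) = 2 × 0.74854^1 × 0.25146^1 = 0.376456
P(M+4) = 0.25146^2 = 0.063232
The M peak is largest (0.560312); scaling to 100 gives 100.0 : 67.2 : 11.3.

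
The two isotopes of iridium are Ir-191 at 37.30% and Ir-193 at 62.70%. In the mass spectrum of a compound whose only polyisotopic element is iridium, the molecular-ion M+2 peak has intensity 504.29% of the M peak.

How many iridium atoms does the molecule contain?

3

The M+2/M ratio from n Ir atoms is n · q/p = n · 0.6270/0.3730.
n = 5.0429 × 0.3730/0.6270 = 3.00 ≈ 3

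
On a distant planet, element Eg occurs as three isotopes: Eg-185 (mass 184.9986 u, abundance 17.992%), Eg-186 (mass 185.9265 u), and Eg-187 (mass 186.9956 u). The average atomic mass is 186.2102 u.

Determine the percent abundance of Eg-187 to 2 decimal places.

42.15%

Let x and y be the fractions of Eg-186 and Eg-187. Then x + y = 1 − 0.17992 = 0.82008 and 185.9265x + 186.9956y = 186.2102 − 0.17992×184.9986 = 152.925251888.
Substituting: 185.9265x + 186.9956(0.82008 − x) = 152.925251888
(185.9265 − 186.9956)x = -0.42609976  ⇒  x = 0.39856, y = 0.42152
Eg-186: 39.86%, Eg-187: 42.15%.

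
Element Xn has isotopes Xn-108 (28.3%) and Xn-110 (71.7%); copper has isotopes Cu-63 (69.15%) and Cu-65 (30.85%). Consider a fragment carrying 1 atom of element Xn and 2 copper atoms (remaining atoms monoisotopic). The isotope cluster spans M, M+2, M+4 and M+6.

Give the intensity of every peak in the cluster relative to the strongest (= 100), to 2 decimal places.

Element Xn pattern (n=1): 0.2830 : 0.7170
Copper pattern (n=2): 0.47817225 : 0.4266555 : 0.09517225
Convolve the two distributions (both contribute in 2-u steps):
  M: 0.2830×0.47817225 = 0.135323
  M+2: 0.2830×0.4266555 + 0.7170×0.47817225 = 0.463593
  M+4: 0.2830×0.09517225 + 0.7170×0.4266555 = 0.332846
  M+6: 0.7170×0.09517225 = 0.068239
Scale to base peak (0.463593) = 100: 29.19 : 100.00 : 71.80 : 14.72

29.19 : 100.00 : 71.80 : 14.72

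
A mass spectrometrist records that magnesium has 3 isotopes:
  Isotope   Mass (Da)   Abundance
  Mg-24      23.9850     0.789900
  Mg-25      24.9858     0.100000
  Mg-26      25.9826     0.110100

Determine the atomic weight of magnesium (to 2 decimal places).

The abundance-weighted mean is 0.789900 × 23.9850 + 0.100000 × 24.9858 + 0.110100 × 25.9826
= 18.94575 + 2.49858 + 2.86068 = 24.30501 Da

24.31 Da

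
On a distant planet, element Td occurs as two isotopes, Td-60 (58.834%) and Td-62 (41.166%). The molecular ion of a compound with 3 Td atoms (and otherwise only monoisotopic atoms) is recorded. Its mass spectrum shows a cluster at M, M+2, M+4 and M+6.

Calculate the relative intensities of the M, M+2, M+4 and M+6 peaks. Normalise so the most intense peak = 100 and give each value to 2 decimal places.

47.64 : 100.00 : 69.97 : 16.32

Expanding (0.58834 + 0.41166)^3:
P(M) = 0.58834^3 = 0.203650
P(M+2) = 3 × 0.58834^2 × 0.41166^1 = 0.427481
P(M+4) = 3 × 0.58834^1 × 0.41166^2 = 0.299107
P(M+6) = 0.41166^3 = 0.069762
The M+2 peak is largest (0.427481); scaling to 100 gives 47.64 : 100.00 : 69.97 : 16.32.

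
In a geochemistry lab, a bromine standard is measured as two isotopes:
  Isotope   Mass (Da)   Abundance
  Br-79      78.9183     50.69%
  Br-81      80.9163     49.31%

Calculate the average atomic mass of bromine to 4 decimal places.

Weight each isotope mass by its fractional abundance: 0.5069 × 78.9183 + 0.4931 × 80.9163
= 40.00369 + 39.89983 = 79.90352 Da

79.9035 Da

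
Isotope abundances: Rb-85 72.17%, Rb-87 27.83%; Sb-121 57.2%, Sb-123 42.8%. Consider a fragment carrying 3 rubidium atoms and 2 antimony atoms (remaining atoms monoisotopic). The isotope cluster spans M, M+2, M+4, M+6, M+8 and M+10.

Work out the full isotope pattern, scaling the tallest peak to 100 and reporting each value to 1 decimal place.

Rubidium pattern (n=3): 0.37589809 : 0.43485841 : 0.16768892 : 0.02155458
Antimony pattern (n=2): 0.327184 : 0.489632 : 0.183184
Convolve the two distributions (both contribute in 2-u steps):
  M: 0.37589809×0.327184 = 0.122988
  M+2: 0.37589809×0.489632 + 0.43485841×0.327184 = 0.326330
  M+4: 0.37589809×0.183184 + 0.43485841×0.489632 + 0.16768892×0.327184 = 0.336644
  M+6: 0.43485841×0.183184 + 0.16768892×0.489632 + 0.02155458×0.327184 = 0.168817
  M+8: 0.16768892×0.183184 + 0.02155458×0.489632 = 0.041272
  M+10: 0.02155458×0.183184 = 0.003948
Scale to base peak (0.336644) = 100: 36.5 : 96.9 : 100.0 : 50.1 : 12.3 : 1.2

36.5 : 96.9 : 100.0 : 50.1 : 12.3 : 1.2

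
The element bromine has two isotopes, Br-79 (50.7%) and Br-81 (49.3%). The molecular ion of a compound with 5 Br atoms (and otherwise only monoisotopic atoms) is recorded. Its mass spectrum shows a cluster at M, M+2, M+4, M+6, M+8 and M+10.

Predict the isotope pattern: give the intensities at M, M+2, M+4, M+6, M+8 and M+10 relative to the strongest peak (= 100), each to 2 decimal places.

The 5 Br atoms are independent, so intensities follow the terms of (0.507 + 0.493)^5.
P(M) = 0.507^5 = 0.033500
P(M+2) = 5 × 0.507^4 × 0.493^1 = 0.162873
P(M+4) = 10 × 0.507^3 × 0.493^2 = 0.316751
P(M+6) = 10 × 0.507^2 × 0.493^3 = 0.308004
P(M+8) = 5 × 0.507^1 × 0.493^4 = 0.149750
P(M+10) = 0.493^5 = 0.029123
The M+4 peak is largest (0.316751); scaling to 100 gives 10.58 : 51.42 : 100.00 : 97.24 : 47.28 : 9.19.

10.58 : 51.42 : 100.00 : 97.24 : 47.28 : 9.19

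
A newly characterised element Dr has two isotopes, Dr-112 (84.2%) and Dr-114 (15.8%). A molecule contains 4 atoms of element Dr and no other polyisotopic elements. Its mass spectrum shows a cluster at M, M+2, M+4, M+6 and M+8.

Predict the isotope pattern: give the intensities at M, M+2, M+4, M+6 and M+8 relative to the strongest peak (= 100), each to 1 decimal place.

100.0 : 75.1 : 21.1 : 2.6 : 0.1

The 4 Dr atoms are independent, so intensities follow the terms of (0.842 + 0.158)^4.
P(M) = 0.842^4 = 0.502630
P(M+2) = 4 × 0.842^3 × 0.158^1 = 0.377271
P(M+4) = 6 × 0.842^2 × 0.158^2 = 0.106191
P(M+6) = 4 × 0.842^1 × 0.158^3 = 0.013284
P(M+8) = 0.158^4 = 0.000623
The M peak is largest (0.502630); scaling to 100 gives 100.0 : 75.1 : 21.1 : 2.6 : 0.1.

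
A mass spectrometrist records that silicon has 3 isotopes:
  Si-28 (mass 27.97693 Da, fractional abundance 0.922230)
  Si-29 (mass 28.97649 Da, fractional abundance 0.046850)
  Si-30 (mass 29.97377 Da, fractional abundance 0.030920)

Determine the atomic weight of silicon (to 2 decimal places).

28.09 Da

Weight each isotope mass by its fractional abundance: 0.922230 × 27.97693 + 0.046850 × 28.97649 + 0.030920 × 29.97377
= 25.801164 + 1.357549 + 0.926789 = 28.085502 Da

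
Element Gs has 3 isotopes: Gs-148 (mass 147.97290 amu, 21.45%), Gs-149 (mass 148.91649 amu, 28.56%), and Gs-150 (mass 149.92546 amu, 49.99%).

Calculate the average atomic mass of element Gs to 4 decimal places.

Ar = Σ fᵢ·mᵢ = 0.2145 × 147.97290 + 0.2856 × 148.91649 + 0.4999 × 149.92546
= 31.740187 + 42.530550 + 74.947737 = 149.218474 amu

149.2185 amu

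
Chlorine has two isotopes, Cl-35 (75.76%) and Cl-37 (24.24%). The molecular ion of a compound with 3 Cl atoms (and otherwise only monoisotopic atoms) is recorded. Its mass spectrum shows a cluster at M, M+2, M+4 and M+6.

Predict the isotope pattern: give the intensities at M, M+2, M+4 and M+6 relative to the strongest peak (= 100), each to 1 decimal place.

100.0 : 96.0 : 30.7 : 3.3

Each Cl atom is independently Cl-35 (p = 0.7576) or Cl-37 (q = 0.2424); the cluster is the binomial expansion (p + q)^3.
P(M) = 0.7576^3 = 0.434830
P(M+2) = 3 × 0.7576^2 × 0.2424^1 = 0.417382
P(M+4) = 3 × 0.7576^1 × 0.2424^2 = 0.133545
P(M+6) = 0.2424^3 = 0.014243
The M peak is largest (0.434830); scaling to 100 gives 100.0 : 96.0 : 30.7 : 3.3.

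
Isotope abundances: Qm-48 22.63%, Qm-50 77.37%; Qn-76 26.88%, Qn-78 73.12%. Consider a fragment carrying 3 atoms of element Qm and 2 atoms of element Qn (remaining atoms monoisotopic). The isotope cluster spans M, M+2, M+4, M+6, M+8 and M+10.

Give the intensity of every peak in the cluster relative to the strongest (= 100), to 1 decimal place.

0.2 : 3.3 : 20.6 : 64.3 : 100.0 : 62.0

Element Qm pattern (n=3): 0.01158921 : 0.11886745 : 0.40639748 : 0.46314586
Element Qn pattern (n=2): 0.07225344 : 0.39309312 : 0.53465344
Convolve the two distributions (both contribute in 2-u steps):
  M: 0.01158921×0.07225344 = 0.000837
  M+2: 0.01158921×0.39309312 + 0.11886745×0.07225344 = 0.013144
  M+4: 0.01158921×0.53465344 + 0.11886745×0.39309312 + 0.40639748×0.07225344 = 0.082286
  M+6: 0.11886745×0.53465344 + 0.40639748×0.39309312 + 0.46314586×0.07225344 = 0.256769
  M+8: 0.40639748×0.53465344 + 0.46314586×0.39309312 = 0.399341
  M+10: 0.46314586×0.53465344 = 0.247623
Scale to base peak (0.399341) = 100: 0.2 : 3.3 : 20.6 : 64.3 : 100.0 : 62.0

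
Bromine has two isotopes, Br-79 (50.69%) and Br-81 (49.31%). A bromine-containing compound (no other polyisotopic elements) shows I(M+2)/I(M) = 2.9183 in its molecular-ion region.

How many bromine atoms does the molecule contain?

3

With n Br atoms, P(M+2)/P(M) = C(n,1)·p^(n−1)q / p^n = n·q/p = n · 0.4931/0.5069.
n = 2.9183 × 0.5069/0.4931 = 3.00 ≈ 3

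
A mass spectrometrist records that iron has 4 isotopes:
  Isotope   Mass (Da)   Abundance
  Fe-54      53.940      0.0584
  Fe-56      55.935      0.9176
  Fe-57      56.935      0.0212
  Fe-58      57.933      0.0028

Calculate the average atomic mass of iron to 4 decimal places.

Weight each isotope mass by its fractional abundance: 0.0584 × 53.940 + 0.9176 × 55.935 + 0.0212 × 56.935 + 0.0028 × 57.933
= 3.15010 + 51.32596 + 1.20702 + 0.16221 = 55.84529 Da

55.8453 Da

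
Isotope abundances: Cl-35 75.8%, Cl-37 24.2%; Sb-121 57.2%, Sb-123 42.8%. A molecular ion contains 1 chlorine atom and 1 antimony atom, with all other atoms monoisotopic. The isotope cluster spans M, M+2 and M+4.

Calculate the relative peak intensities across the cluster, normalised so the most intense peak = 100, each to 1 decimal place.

Chlorine pattern (n=1): 0.7580 : 0.2420
Antimony pattern (n=1): 0.5720 : 0.4280
Convolve the two distributions (both contribute in 2-u steps):
  M: 0.7580×0.5720 = 0.433576
  M+2: 0.7580×0.4280 + 0.2420×0.5720 = 0.462848
  M+4: 0.2420×0.4280 = 0.103576
Scale to base peak (0.462848) = 100: 93.7 : 100.0 : 22.4

93.7 : 100.0 : 22.4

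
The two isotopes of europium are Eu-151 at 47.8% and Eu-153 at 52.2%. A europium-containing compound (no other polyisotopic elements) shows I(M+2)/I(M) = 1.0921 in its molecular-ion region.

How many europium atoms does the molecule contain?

1

With n Eu atoms, P(M+2)/P(M) = C(n,1)·p^(n−1)q / p^n = n·q/p = n · 0.522/0.478.
n = 1.0921 × 0.478/0.522 = 1.00 ≈ 1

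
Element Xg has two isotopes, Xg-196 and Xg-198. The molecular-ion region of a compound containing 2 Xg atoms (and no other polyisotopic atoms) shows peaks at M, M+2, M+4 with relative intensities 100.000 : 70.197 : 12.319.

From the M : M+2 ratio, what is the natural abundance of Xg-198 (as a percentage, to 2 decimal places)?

If p is the fraction of Xg that is Xg-196, then I(M+2)/I(M) = [C(2,1)·p^1·(1−p)] / p^2 = 2·(1−p)/p = 70.197/100.000 = 0.7020
(1−p)/p = 0.7020/2 = 0.3510  ⇒  p = 1/(1 + 0.3510) = 0.7402
Xg-196: 74.02%, Xg-198: 25.98%.

25.98%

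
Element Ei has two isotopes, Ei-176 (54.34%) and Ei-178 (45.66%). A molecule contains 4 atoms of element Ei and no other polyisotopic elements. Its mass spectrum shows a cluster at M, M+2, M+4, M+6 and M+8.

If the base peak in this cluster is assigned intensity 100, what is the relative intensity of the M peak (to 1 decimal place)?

Binomial terms of (0.5434 + 0.4566)^4: M 0.0872, M+2 0.2931, M+4 0.3694, M+6 0.2069, M+8 0.0435 → M+4 is the base peak.
P(M+4) = C(4,2) × 0.5434^2 × 0.4566^2 = 6 × 0.29528356 × 0.20848356 = 0.369371 (base)
P(M) = C(4,0) × 0.5434^4 × 0.4566^0 = 1 × 0.08719238 × 1.0000 = 0.087192
Relative intensity = 0.087192 / 0.369371 × 100 = 23.6

23.6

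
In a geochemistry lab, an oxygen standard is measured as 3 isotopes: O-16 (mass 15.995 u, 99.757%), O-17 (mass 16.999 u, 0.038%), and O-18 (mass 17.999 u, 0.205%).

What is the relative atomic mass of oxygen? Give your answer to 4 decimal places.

15.9995 u

Ar = Σ fᵢ·mᵢ = 0.99757 × 15.995 + 0.00038 × 16.999 + 0.00205 × 17.999
= 15.95613 + 0.00646 + 0.03690 = 15.99949 u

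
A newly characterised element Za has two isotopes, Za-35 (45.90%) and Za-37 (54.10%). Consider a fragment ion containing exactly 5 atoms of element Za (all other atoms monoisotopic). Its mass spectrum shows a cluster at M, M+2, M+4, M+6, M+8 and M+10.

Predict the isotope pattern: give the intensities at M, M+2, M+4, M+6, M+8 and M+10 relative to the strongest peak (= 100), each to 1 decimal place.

6.1 : 36.0 : 84.8 : 100.0 : 58.9 : 13.9

The 5 Za atoms are independent, so intensities follow the terms of (0.4590 + 0.5410)^5.
P(M) = 0.4590^5 = 0.020373
P(M+2) = 5 × 0.4590^4 × 0.5410^1 = 0.120065
P(M+4) = 10 × 0.4590^3 × 0.5410^2 = 0.283030
P(M+6) = 10 × 0.4590^2 × 0.5410^3 = 0.333593
P(M+8) = 5 × 0.4590^1 × 0.5410^4 = 0.196595
P(M+10) = 0.5410^5 = 0.046343
The M+6 peak is largest (0.333593); scaling to 100 gives 6.1 : 36.0 : 84.8 : 100.0 : 58.9 : 13.9.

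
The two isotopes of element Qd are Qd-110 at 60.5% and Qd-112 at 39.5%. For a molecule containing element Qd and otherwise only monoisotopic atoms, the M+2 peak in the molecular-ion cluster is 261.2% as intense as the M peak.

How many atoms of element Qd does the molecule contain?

4

With n Qd atoms, P(M+2)/P(M) = C(n,1)·p^(n−1)q / p^n = n·q/p = n · 0.395/0.605.
n = 2.612 × 0.605/0.395 = 4.00 ≈ 4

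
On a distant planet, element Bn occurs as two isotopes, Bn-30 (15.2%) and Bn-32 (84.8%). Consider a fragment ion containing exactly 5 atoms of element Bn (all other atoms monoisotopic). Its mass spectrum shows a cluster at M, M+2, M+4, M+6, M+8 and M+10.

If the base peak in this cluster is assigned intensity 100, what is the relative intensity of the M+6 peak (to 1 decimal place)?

32.1

Term probabilities: M 0.0001, M+2 0.0023, M+4 0.0253, M+6 0.1409, M+8 0.3930, M+10 0.4385. Base peak = M+10.
P(M+10) = C(5,5) × 0.152^0 × 0.848^5 = 1 × 1.0000 × 0.43850976 = 0.438510 (base)
P(M+6) = C(5,3) × 0.152^2 × 0.848^3 = 10 × 0.023104 × 0.60980019 = 0.140888
Relative intensity = 0.140888 / 0.438510 × 100 = 32.1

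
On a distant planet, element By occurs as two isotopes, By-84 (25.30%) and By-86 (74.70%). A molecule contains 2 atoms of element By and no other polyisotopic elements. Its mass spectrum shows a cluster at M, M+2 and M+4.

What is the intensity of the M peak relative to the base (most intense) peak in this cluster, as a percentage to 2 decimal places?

(0.2530 + 0.7470)^2 gives M 0.0640, M+2 0.3780, M+4 0.5580; the largest is M+4.
P(M+4) = C(2,2) × 0.2530^0 × 0.7470^2 = 1 × 1.0000 × 0.558009 = 0.558009 (base)
P(M) = C(2,0) × 0.2530^2 × 0.7470^0 = 1 × 0.064009 × 1.0000 = 0.064009
Relative intensity = 0.064009 / 0.558009 × 100 = 11.47

11.47%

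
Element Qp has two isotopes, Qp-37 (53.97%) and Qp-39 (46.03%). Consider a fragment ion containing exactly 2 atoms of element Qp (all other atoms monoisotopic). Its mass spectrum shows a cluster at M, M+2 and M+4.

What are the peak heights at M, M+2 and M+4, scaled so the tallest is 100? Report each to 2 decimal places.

Each Qp atom is independently Qp-37 (p = 0.5397) or Qp-39 (q = 0.4603); the cluster is the binomial expansion (p + q)^2.
P(M) = 0.5397^2 = 0.291276
P(M+2) = 2 × 0.5397^1 × 0.4603^1 = 0.496848
P(M+4) = 0.4603^2 = 0.211876
The M+2 peak is largest (0.496848); scaling to 100 gives 58.62 : 100.00 : 42.64.

58.62 : 100.00 : 42.64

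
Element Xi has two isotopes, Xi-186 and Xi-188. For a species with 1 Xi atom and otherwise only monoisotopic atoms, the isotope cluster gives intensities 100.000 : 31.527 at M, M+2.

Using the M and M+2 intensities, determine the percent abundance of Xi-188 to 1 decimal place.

If p is the fraction of Xi that is Xi-186, then I(M+2)/I(M) = [C(1,1)·p^0·(1−p)] / p^1 = 1·(1−p)/p = 31.527/100.000 = 0.3153
(1−p)/p = 0.3153/1 = 0.3153  ⇒  p = 1/(1 + 0.3153) = 0.7603
Xi-186: 76.0%, Xi-188: 24.0%.

24.0%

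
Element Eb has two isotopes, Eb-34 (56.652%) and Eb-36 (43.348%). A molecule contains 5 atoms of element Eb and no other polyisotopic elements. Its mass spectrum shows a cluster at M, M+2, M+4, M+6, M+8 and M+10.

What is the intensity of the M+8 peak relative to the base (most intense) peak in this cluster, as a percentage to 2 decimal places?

(0.56652 + 0.43348)^5 gives M 0.0584, M+2 0.2233, M+4 0.3417, M+6 0.2614, M+8 0.1000, M+10 0.0153; the largest is M+4.
P(M+4) = C(5,2) × 0.56652^3 × 0.43348^2 = 10 × 0.18182171 × 0.18790491 = 0.341652 (base)
P(M+8) = C(5,4) × 0.56652^1 × 0.43348^4 = 5 × 0.56652 × 0.03530826 = 0.100014
Relative intensity = 0.100014 / 0.341652 × 100 = 29.27

29.27%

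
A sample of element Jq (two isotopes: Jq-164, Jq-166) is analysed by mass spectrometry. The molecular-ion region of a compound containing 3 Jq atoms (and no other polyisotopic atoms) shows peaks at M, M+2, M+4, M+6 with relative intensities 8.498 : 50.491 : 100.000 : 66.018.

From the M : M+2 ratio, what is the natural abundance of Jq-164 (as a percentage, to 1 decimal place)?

Let p = fractional abundance of Jq-164. I(M+2)/I(M) = [C(3,1)·p^2·(1−p)] / p^3 = 3·(1−p)/p = 50.491/8.498 = 5.9415
(1−p)/p = 5.9415/3 = 1.9805  ⇒  p = 1/(1 + 1.9805) = 0.3355
Jq-164: 33.6%, Jq-166: 66.4%.

33.6%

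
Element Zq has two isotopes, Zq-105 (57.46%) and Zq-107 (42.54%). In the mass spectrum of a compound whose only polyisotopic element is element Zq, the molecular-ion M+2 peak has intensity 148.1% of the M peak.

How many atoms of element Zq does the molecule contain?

2

The M+2/M ratio from n Zq atoms is n · q/p = n · 0.4254/0.5746.
n = 1.481 × 0.5746/0.4254 = 2.00 ≈ 2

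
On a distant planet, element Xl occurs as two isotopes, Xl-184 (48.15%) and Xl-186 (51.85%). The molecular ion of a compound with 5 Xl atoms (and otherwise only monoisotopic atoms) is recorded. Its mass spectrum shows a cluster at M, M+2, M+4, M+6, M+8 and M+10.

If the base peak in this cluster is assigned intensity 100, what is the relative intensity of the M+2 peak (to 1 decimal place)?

Term probabilities: M 0.0259, M+2 0.1393, M+4 0.3001, M+6 0.3232, M+8 0.1740, M+10 0.0375. Base peak = M+6.
P(M+6) = C(5,3) × 0.4815^2 × 0.5185^3 = 10 × 0.23184225 × 0.13939471 = 0.323176 (base)
P(M+2) = C(5,1) × 0.4815^4 × 0.5185^1 = 5 × 0.05375083 × 0.5185 = 0.139349
Relative intensity = 0.139349 / 0.323176 × 100 = 43.1

43.1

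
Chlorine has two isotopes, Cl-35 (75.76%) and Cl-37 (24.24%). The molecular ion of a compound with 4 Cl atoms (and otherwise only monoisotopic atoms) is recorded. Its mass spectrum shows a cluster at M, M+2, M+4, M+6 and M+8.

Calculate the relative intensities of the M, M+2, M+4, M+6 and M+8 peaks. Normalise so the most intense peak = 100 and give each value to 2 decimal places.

Expanding (0.7576 + 0.2424)^4:
P(M) = 0.7576^4 = 0.329428
P(M+2) = 4 × 0.7576^3 × 0.2424^1 = 0.421612
P(M+4) = 6 × 0.7576^2 × 0.2424^2 = 0.202347
P(M+6) = 4 × 0.7576^1 × 0.2424^3 = 0.043162
P(M+8) = 0.2424^4 = 0.003452
The M+2 peak is largest (0.421612); scaling to 100 gives 78.14 : 100.00 : 47.99 : 10.24 : 0.82.

78.14 : 100.00 : 47.99 : 10.24 : 0.82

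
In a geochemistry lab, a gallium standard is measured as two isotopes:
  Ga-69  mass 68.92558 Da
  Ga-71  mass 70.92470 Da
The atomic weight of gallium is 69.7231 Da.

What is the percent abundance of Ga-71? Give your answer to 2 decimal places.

Let x be the fractional abundance of Ga-69; then Ga-71 has abundance 1 − x.
68.92558·x + 70.92470·(1 − x) = 69.7231
(68.92558 − 70.92470)·x = 69.7231 − 70.92470
x = -1.20160 / -1.99912 = 0.60106 → 60.11% Ga-69, 39.89% Ga-71.

39.89%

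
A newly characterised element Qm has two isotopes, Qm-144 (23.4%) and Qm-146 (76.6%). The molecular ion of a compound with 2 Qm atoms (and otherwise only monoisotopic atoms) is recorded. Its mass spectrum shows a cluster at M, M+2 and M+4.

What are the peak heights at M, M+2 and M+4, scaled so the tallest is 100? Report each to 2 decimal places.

9.33 : 61.10 : 100.00

Each Qm atom is independently Qm-144 (p = 0.234) or Qm-146 (q = 0.766); the cluster is the binomial expansion (p + q)^2.
P(M) = 0.234^2 = 0.054756
P(M+2) = 2 × 0.234^1 × 0.766^1 = 0.358488
P(M+4) = 0.766^2 = 0.586756
The M+4 peak is largest (0.586756); scaling to 100 gives 9.33 : 61.10 : 100.00.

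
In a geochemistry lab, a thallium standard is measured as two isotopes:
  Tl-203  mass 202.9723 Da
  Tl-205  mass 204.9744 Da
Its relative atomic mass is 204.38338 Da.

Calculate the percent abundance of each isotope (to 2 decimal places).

Writing the weighted mean with unknown fraction x of Tl-203:
202.9723·x + 204.9744·(1 − x) = 204.38338
(202.9723 − 204.9744)·x = 204.38338 − 204.9744
x = -0.59102 / -2.0021 = 0.29520 → 29.52% Tl-203, 70.48% Tl-205.

Tl-203: 29.52%, Tl-205: 70.48%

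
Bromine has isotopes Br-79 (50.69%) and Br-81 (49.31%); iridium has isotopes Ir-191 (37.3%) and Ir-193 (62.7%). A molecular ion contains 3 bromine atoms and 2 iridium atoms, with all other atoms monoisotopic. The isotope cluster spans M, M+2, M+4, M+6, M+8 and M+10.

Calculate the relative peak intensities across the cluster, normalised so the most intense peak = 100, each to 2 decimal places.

Bromine pattern (n=3): 0.13024674 : 0.3801026 : 0.36975457 : 0.11989609
Iridium pattern (n=2): 0.139129 : 0.467742 : 0.393129
Convolve the two distributions (both contribute in 2-u steps):
  M: 0.13024674×0.139129 = 0.018121
  M+2: 0.13024674×0.467742 + 0.3801026×0.139129 = 0.113805
  M+4: 0.13024674×0.393129 + 0.3801026×0.467742 + 0.36975457×0.139129 = 0.280437
  M+6: 0.3801026×0.393129 + 0.36975457×0.467742 + 0.11989609×0.139129 = 0.339060
  M+8: 0.36975457×0.393129 + 0.11989609×0.467742 = 0.201442
  M+10: 0.11989609×0.393129 = 0.047135
Scale to base peak (0.339060) = 100: 5.34 : 33.56 : 82.71 : 100.00 : 59.41 : 13.90

5.34 : 33.56 : 82.71 : 100.00 : 59.41 : 13.90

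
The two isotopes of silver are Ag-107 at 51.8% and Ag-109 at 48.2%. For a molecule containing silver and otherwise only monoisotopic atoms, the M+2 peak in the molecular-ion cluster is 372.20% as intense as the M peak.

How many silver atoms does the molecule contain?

4

The M+2/M ratio from n Ag atoms is n · q/p = n · 0.482/0.518.
n = 3.7220 × 0.518/0.482 = 4.00 ≈ 4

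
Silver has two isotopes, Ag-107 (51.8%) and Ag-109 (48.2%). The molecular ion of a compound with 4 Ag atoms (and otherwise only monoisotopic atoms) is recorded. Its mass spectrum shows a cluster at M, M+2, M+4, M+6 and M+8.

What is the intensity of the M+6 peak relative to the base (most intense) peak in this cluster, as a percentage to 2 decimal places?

Term probabilities: M 0.0720, M+2 0.2680, M+4 0.3740, M+6 0.2320, M+8 0.0540. Base peak = M+4.
P(M+4) = C(4,2) × 0.518^2 × 0.482^2 = 6 × 0.268324 × 0.232324 = 0.374029 (base)
P(M+6) = C(4,3) × 0.518^1 × 0.482^3 = 4 × 0.5180 × 0.11198017 = 0.232023
Relative intensity = 0.232023 / 0.374029 × 100 = 62.03

62.03%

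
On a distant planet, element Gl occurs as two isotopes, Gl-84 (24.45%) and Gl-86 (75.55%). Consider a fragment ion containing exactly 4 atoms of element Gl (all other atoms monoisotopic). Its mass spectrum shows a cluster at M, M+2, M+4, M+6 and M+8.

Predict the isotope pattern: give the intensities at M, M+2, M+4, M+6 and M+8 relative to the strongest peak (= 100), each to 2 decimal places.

0.85 : 10.47 : 48.54 : 100.00 : 77.25

Expanding (0.2445 + 0.7555)^4:
P(M) = 0.2445^4 = 0.003574
P(M+2) = 4 × 0.2445^3 × 0.7555^1 = 0.044170
P(M+4) = 6 × 0.2445^2 × 0.7555^2 = 0.204728
P(M+6) = 4 × 0.2445^1 × 0.7555^3 = 0.421738
P(M+8) = 0.7555^4 = 0.325790
The M+6 peak is largest (0.421738); scaling to 100 gives 0.85 : 10.47 : 48.54 : 100.00 : 77.25.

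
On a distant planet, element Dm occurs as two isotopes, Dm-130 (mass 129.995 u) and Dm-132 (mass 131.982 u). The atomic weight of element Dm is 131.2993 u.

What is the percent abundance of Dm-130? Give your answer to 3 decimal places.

With x = fraction of Dm-130 (so Dm-132 is 1 − x):
129.995·x + 131.982·(1 − x) = 131.2993
(129.995 − 131.982)·x = 131.2993 − 131.982
x = -0.6827 / -1.987 = 0.34358 → 34.358% Dm-130, 65.642% Dm-132.

34.358%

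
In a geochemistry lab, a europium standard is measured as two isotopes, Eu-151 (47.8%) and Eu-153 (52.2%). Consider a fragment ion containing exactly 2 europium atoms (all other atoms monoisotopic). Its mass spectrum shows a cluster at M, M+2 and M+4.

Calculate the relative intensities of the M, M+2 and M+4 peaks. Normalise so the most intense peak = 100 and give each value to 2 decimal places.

Each Eu atom is independently Eu-151 (p = 0.478) or Eu-153 (q = 0.522); the cluster is the binomial expansion (p + q)^2.
P(M) = 0.478^2 = 0.228484
P(M+2) = 2 × 0.478^1 × 0.522^1 = 0.499032
P(M+4) = 0.522^2 = 0.272484
The M+2 peak is largest (0.499032); scaling to 100 gives 45.79 : 100.00 : 54.60.

45.79 : 100.00 : 54.60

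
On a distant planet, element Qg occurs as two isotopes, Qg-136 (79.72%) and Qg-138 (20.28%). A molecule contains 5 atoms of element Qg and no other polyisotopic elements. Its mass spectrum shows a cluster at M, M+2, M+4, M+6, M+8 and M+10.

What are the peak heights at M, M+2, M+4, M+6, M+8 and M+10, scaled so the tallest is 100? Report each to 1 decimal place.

78.6 : 100.0 : 50.9 : 12.9 : 1.6 : 0.1

The 5 Qg atoms are independent, so intensities follow the terms of (0.7972 + 0.2028)^5.
P(M) = 0.7972^5 = 0.321986
P(M+2) = 5 × 0.7972^4 × 0.2028^1 = 0.409550
P(M+4) = 10 × 0.7972^3 × 0.2028^2 = 0.208371
P(M+6) = 10 × 0.7972^2 × 0.2028^3 = 0.053008
P(M+8) = 5 × 0.7972^1 × 0.2028^4 = 0.006742
P(M+10) = 0.2028^5 = 0.000343
The M+2 peak is largest (0.409550); scaling to 100 gives 78.6 : 100.0 : 50.9 : 12.9 : 1.6 : 0.1.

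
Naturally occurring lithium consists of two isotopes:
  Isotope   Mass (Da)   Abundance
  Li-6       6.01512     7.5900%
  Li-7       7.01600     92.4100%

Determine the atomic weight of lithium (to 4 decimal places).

Weight each isotope mass by its fractional abundance: 0.075900 × 6.01512 + 0.924100 × 7.01600
= 0.456548 + 6.483486 = 6.940034 Da

6.9400 Da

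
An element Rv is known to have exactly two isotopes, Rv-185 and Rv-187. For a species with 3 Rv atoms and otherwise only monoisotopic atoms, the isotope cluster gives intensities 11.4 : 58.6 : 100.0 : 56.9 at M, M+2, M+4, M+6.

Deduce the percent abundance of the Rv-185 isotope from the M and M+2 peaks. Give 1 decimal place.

Write p for the Rv-185 fraction. I(M+2)/I(M) = [C(3,1)·p^2·(1−p)] / p^3 = 3·(1−p)/p = 58.6/11.4 = 5.1404
(1−p)/p = 5.1404/3 = 1.7135  ⇒  p = 1/(1 + 1.7135) = 0.3685
Rv-185: 36.9%, Rv-187: 63.1%.

36.9%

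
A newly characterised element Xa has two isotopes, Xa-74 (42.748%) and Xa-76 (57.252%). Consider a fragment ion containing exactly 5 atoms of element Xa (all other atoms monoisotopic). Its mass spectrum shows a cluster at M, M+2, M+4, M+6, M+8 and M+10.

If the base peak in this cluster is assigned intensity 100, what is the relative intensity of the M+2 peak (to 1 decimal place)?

Binomial terms of (0.42748 + 0.57252)^5: M 0.0143, M+2 0.0956, M+4 0.2561, M+6 0.3429, M+8 0.2296, M+10 0.0615 → M+6 is the base peak.
P(M+6) = C(5,3) × 0.42748^2 × 0.57252^3 = 10 × 0.18273915 × 0.18766012 = 0.342929 (base)
P(M+2) = C(5,1) × 0.42748^4 × 0.57252^1 = 5 × 0.0333936 × 0.57252 = 0.095593
Relative intensity = 0.095593 / 0.342929 × 100 = 27.9

27.9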